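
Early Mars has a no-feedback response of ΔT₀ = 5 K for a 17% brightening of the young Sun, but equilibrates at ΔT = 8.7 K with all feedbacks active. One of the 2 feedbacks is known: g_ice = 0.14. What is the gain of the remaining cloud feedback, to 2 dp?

0.29

Amplification A = ΔT/ΔT₀ = 8.7/5 = 1.74.
Total gain g = 1 − 1/A = 1 − 1/1.74 = 0.4253.
The known gain is 0.14.
g_cld = 0.4253 − 0.14 = 0.29.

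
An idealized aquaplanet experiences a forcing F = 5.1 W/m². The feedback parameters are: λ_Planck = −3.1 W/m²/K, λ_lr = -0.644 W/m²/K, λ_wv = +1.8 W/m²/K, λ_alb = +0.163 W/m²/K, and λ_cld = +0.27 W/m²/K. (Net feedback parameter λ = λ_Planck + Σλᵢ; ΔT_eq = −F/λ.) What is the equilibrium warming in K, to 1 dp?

Net feedback parameter λ = (−3.1) + (-0.644) + (+1.8) + (+0.163) + (+0.27) = -1.511 W/m²/K.
ΔT = −F/λ = −5.1/(-1.511) = 3.4 K.

3.4 K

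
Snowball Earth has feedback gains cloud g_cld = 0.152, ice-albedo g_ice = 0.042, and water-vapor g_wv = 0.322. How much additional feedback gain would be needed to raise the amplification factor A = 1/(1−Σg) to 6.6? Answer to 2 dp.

Current total gain = 0.516.
Target gain for A = 6.6: g* = 1 − 1/6.6 = 0.8485.
Additional gain needed = 0.8485 − 0.516 = 0.33.

0.33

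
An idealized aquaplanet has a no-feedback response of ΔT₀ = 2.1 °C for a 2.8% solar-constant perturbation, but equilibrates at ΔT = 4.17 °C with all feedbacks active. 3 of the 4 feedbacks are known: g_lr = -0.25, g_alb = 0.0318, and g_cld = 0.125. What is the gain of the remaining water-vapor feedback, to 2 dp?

0.59

Amplification A = ΔT/ΔT₀ = 4.17/2.1 = 1.986.
Total gain g = 1 − 1/A = 1 − 1/1.986 = 0.4965.
Known gains sum to -0.25 + 0.0318 + 0.125 = -0.0932.
g_wv = 0.4965 + 0.0932 = 0.59.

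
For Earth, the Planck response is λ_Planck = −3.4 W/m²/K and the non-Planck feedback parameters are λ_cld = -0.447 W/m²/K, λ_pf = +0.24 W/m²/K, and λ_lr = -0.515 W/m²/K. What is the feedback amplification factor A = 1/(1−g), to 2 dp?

Convert to gains: g_cld = -0.447/3.4 = -0.1315; g_pf = 0.24/3.4 = 0.07059; g_lr = -0.515/3.4 = -0.1515.
Total gain g = -0.21241.
A = 1/(1 + 0.21241) = 0.82.

0.82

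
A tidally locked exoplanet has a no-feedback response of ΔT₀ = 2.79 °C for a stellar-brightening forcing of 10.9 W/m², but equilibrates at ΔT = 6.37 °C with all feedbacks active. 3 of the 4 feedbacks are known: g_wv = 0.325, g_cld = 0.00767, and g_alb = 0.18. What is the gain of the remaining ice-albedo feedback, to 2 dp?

0.05

Amplification A = ΔT/ΔT₀ = 6.37/2.79 = 2.283.
Total gain g = 1 − 1/A = 1 − 1/2.283 = 0.562.
Known gains sum to 0.325 + 0.00767 + 0.18 = 0.51267.
g_ice = 0.562 − 0.51267 = 0.05.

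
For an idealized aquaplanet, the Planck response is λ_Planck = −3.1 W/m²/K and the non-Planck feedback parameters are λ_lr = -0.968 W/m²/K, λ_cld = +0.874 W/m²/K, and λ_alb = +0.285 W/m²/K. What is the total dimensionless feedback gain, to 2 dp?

Convert to gains: g_lr = -0.968/3.1 = -0.3123; g_cld = 0.874/3.1 = 0.2819; g_alb = 0.285/3.1 = 0.09194.
Total gain g = 0.06154.

0.06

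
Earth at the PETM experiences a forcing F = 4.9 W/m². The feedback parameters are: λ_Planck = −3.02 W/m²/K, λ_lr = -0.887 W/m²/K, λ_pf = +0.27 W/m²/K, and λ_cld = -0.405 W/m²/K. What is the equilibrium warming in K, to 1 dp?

1.2 K

Net feedback parameter λ = (−3.02) + (-0.887) + (+0.27) + (-0.405) = -4.042 W/m²/K.
ΔT = −F/λ = −4.9/(-4.042) = 1.2 K.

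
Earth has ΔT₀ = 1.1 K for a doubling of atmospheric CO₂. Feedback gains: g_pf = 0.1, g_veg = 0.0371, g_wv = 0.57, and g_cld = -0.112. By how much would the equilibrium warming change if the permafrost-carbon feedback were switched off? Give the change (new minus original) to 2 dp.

-0.54 K

Original: g = 0.5951, ΔT = 1.1/(1−0.5951) = 2.7167 K.
Without permafrost-carbon: g' = 0.4951, ΔT' = 1.1/(1−0.4951) = 2.1786 K.
Change = 2.1786 − 2.7167 = -0.54 K.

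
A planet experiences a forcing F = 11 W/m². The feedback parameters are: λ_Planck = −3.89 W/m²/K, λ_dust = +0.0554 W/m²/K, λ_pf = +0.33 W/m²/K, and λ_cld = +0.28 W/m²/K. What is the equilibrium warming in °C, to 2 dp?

Net feedback parameter λ = (−3.89) + (+0.0554) + (+0.33) + (+0.28) = -3.2246 W/m²/K.
ΔT = −F/λ = −11/(-3.2246) = 3.41 °C.

3.41 °C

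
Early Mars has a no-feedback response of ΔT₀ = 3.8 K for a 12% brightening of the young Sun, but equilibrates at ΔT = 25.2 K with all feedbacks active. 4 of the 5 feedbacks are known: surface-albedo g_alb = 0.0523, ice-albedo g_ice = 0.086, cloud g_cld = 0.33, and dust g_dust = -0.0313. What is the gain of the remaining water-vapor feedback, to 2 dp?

Amplification A = ΔT/ΔT₀ = 25.2/3.8 = 6.632.
Total gain g = 1 − 1/A = 1 − 1/6.632 = 0.8492.
Known gains sum to 0.0523 + 0.086 + 0.33 − 0.0313 = 0.437.
g_wv = 0.8492 − 0.437 = 0.41.

0.41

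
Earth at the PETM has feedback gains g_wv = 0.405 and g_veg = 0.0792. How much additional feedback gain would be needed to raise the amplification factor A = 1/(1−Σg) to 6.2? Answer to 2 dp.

0.35

Current total gain = 0.4842.
Target gain for A = 6.2: g* = 1 − 1/6.2 = 0.8387.
Additional gain needed = 0.8387 − 0.4842 = 0.35.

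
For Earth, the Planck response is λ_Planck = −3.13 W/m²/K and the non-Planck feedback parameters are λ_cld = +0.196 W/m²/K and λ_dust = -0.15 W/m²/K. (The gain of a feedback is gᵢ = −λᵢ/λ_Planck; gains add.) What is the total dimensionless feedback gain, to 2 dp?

0.01

Convert to gains: g_cld = 0.196/3.13 = 0.06262; g_dust = -0.15/3.13 = -0.04792.
Total gain g = 0.0147.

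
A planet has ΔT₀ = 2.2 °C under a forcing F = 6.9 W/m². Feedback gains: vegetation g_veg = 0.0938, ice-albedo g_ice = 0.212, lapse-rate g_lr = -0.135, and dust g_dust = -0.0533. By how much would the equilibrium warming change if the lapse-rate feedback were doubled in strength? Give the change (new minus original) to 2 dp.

-0.33 °C

Original: g = 0.1175, ΔT = 2.2/(1−0.1175) = 2.4929 °C.
With doubled lapse-rate: g' = -0.0175, ΔT' = 2.2/(1+0.0175) = 2.1622 °C.
Change = 2.1622 − 2.4929 = -0.33 °C.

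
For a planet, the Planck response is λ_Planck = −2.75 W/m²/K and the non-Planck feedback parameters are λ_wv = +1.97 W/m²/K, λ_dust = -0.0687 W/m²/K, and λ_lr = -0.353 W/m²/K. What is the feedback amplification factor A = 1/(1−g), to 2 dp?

Convert to gains: g_wv = 1.97/2.75 = 0.7164; g_dust = -0.0687/2.75 = -0.02498; g_lr = -0.353/2.75 = -0.1284.
Total gain g = 0.56302.
A = 1/(1 − 0.56302) = 2.29.

2.29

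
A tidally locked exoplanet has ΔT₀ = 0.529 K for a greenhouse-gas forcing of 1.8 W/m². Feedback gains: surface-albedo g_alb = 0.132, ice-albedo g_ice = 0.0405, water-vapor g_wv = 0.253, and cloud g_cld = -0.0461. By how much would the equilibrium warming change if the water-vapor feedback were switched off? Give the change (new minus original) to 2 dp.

-0.25 K

Original: g = 0.3794, ΔT = 0.529/(1−0.3794) = 0.8524 K.
Without water-vapor: g' = 0.1264, ΔT' = 0.529/(1−0.1264) = 0.6055 K.
Change = 0.6055 − 0.8524 = -0.25 K.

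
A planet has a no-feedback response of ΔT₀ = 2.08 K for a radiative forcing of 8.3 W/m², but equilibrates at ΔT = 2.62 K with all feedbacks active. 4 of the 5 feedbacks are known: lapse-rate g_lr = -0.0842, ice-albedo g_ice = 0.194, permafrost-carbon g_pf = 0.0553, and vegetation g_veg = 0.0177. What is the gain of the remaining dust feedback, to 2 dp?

0.02

Amplification A = ΔT/ΔT₀ = 2.62/2.08 = 1.26.
Total gain g = 1 − 1/A = 1 − 1/1.26 = 0.2063.
Known gains sum to -0.0842 + 0.194 + 0.0553 + 0.0177 = 0.1828.
g_dust = 0.2063 − 0.1828 = 0.02.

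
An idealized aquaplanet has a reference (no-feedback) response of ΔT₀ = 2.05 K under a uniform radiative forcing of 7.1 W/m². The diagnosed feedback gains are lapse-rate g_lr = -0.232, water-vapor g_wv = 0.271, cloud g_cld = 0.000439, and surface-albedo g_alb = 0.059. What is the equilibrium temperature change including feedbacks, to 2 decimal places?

Total gain g = -0.232 + 0.271 + 0.000439 + 0.059 = 0.098439.
Amplification A = 1/(1 − 0.098439) = 1.109.
ΔT = 2.05 × 1.109 = 2.27 K.

2.27 K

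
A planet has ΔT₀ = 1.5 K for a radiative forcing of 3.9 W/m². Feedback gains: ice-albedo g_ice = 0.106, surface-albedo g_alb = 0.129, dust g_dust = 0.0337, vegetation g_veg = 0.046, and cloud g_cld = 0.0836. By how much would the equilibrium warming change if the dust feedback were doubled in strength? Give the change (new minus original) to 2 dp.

0.15 K

Original: g = 0.3983, ΔT = 1.5/(1−0.3983) = 2.4929 K.
With doubled dust: g' = 0.432, ΔT' = 1.5/(1−0.432) = 2.6408 K.
Change = 2.6408 − 2.4929 = 0.15 K.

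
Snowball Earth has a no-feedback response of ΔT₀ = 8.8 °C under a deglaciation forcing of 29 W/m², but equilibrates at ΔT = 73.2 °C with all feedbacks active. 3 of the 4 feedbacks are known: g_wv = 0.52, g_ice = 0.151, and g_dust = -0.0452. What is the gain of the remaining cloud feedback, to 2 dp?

0.25

Amplification A = ΔT/ΔT₀ = 73.2/8.8 = 8.318.
Total gain g = 1 − 1/A = 1 − 1/8.318 = 0.8798.
Known gains sum to 0.52 + 0.151 − 0.0452 = 0.6258.
g_cld = 0.8798 − 0.6258 = 0.25.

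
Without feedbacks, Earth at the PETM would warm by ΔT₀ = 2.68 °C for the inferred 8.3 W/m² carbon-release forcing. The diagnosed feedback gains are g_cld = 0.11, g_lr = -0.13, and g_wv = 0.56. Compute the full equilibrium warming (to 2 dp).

5.83 °C

Total gain g = 0.11 − 0.13 + 0.56 = 0.54.
Amplification A = 1/(1 − 0.54) = 2.174.
ΔT = 2.68 × 2.174 = 5.83 °C.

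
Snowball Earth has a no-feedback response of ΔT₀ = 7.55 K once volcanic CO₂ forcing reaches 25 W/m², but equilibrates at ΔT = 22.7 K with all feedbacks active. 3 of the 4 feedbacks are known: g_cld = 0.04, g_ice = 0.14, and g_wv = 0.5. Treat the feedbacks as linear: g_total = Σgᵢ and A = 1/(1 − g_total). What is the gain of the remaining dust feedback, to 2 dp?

Amplification A = ΔT/ΔT₀ = 22.7/7.55 = 3.007.
Total gain g = 1 − 1/A = 1 − 1/3.007 = 0.6674.
Known gains sum to 0.04 + 0.14 + 0.5 = 0.68.
g_dust = 0.6674 − 0.68 = -0.01.

-0.01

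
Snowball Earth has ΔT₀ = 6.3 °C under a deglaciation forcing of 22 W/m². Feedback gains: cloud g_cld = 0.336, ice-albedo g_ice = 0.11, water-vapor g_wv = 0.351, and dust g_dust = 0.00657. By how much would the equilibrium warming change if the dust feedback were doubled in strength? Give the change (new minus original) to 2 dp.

Original: g = 0.80357, ΔT = 6.3/(1−0.80357) = 32.0725 °C.
With doubled dust: g' = 0.81014, ΔT' = 6.3/(1−0.81014) = 33.1823 °C.
Change = 33.1823 − 32.0725 = 1.11 °C.

1.11 °C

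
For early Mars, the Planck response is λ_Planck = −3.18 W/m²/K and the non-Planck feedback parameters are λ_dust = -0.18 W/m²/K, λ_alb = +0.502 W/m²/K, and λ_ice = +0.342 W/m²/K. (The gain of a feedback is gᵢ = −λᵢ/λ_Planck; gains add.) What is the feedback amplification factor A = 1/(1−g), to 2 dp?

Convert to gains: g_dust = -0.18/3.18 = -0.0566; g_alb = 0.502/3.18 = 0.1579; g_ice = 0.342/3.18 = 0.1075.
Total gain g = 0.2088.
A = 1/(1 − 0.2088) = 1.26.

1.26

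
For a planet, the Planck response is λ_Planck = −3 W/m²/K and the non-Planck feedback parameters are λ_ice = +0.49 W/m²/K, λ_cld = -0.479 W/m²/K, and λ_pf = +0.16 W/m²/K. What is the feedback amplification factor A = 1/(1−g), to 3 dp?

1.060

Convert to gains: g_ice = 0.49/3 = 0.1633; g_cld = -0.479/3 = -0.1597; g_pf = 0.16/3 = 0.05333.
Total gain g = 0.05693.
A = 1/(1 − 0.05693) = 1.060.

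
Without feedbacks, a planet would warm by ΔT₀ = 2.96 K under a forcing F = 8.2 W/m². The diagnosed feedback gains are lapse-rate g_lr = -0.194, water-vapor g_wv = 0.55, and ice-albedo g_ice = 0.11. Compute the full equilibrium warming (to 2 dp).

5.54 K

Total gain g = -0.194 + 0.55 + 0.11 = 0.466.
Amplification A = 1/(1 − 0.466) = 1.873.
ΔT = 2.96 × 1.873 = 5.54 K.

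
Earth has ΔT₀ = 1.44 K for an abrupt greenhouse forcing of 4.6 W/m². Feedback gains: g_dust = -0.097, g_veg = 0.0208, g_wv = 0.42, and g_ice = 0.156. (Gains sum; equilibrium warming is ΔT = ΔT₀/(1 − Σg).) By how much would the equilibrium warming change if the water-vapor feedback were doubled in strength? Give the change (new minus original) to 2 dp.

15.08 K

Original: g = 0.4998, ΔT = 1.44/(1−0.4998) = 2.8788 K.
With doubled water-vapor: g' = 0.9198, ΔT' = 1.44/(1−0.9198) = 17.9551 K.
Change = 17.9551 − 2.8788 = 15.08 K.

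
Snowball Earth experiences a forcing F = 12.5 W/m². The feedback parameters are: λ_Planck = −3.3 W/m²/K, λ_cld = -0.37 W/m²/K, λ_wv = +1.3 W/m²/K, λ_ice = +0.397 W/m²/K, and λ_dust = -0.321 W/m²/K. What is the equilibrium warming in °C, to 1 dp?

5.4 °C

Net feedback parameter λ = (−3.3) + (-0.37) + (+1.3) + (+0.397) + (-0.321) = -2.294 W/m²/K.
ΔT = −F/λ = −12.5/(-2.294) = 5.4 °C.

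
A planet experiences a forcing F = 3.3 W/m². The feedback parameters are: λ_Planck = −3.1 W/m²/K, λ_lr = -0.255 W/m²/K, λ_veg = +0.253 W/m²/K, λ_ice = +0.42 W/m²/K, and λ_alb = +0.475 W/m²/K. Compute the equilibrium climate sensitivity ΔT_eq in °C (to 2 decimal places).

1.50 °C

Net feedback parameter λ = (−3.1) + (-0.255) + (+0.253) + (+0.42) + (+0.475) = -2.207 W/m²/K.
ΔT = −F/λ = −3.3/(-2.207) = 1.50 °C.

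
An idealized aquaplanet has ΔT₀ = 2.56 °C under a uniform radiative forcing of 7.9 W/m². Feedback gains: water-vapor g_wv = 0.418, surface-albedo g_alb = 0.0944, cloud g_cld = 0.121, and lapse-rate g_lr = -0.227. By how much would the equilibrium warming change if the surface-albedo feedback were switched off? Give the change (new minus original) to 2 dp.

Original: g = 0.4064, ΔT = 2.56/(1−0.4064) = 4.3127 °C.
Without surface-albedo: g' = 0.312, ΔT' = 2.56/(1−0.312) = 3.7209 °C.
Change = 3.7209 − 4.3127 = -0.59 °C.

-0.59 °C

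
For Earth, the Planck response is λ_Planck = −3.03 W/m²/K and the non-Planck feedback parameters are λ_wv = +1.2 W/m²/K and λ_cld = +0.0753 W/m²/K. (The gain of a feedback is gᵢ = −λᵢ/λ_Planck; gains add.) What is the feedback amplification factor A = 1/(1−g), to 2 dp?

Convert to gains: g_wv = 1.2/3.03 = 0.396; g_cld = 0.0753/3.03 = 0.02485.
Total gain g = 0.42085.
A = 1/(1 − 0.42085) = 1.73.

1.73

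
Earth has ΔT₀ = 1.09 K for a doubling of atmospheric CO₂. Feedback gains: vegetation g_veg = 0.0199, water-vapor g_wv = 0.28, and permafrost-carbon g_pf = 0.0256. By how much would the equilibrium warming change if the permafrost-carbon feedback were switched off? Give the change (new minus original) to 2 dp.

-0.06 K

Original: g = 0.3255, ΔT = 1.09/(1−0.3255) = 1.6160 K.
Without permafrost-carbon: g' = 0.2999, ΔT' = 1.09/(1−0.2999) = 1.5569 K.
Change = 1.5569 − 1.6160 = -0.06 K.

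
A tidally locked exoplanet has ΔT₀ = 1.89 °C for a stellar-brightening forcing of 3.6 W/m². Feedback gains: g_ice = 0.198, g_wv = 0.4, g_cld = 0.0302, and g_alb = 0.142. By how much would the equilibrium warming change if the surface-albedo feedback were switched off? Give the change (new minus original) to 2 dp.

-3.14 °C

Original: g = 0.7702, ΔT = 1.89/(1−0.7702) = 8.2245 °C.
Without surface-albedo: g' = 0.6282, ΔT' = 1.89/(1−0.6282) = 5.0834 °C.
Change = 5.0834 − 8.2245 = -3.14 °C.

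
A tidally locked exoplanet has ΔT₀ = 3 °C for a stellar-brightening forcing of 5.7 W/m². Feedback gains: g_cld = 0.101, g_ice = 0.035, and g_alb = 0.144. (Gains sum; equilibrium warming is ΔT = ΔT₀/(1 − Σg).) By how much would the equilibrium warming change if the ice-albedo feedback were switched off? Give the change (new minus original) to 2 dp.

-0.19 °C

Original: g = 0.28, ΔT = 3/(1−0.28) = 4.1667 °C.
Without ice-albedo: g' = 0.245, ΔT' = 3/(1−0.245) = 3.9735 °C.
Change = 3.9735 − 4.1667 = -0.19 °C.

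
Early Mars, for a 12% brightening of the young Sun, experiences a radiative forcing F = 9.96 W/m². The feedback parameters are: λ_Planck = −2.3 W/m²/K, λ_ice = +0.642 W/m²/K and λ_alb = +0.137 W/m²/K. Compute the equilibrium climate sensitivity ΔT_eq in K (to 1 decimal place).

6.5 K

Net feedback parameter λ = (−2.3) + (+0.642) + (+0.137) = -1.521 W/m²/K.
ΔT = −F/λ = −9.96/(-1.521) = 6.5 K.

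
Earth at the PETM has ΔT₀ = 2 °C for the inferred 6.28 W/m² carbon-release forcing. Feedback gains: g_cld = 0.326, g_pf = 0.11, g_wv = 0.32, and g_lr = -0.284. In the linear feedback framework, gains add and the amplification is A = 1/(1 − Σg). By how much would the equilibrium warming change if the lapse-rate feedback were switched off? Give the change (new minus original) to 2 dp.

Original: g = 0.472, ΔT = 2/(1−0.472) = 3.7879 °C.
Without lapse-rate: g' = 0.756, ΔT' = 2/(1−0.756) = 8.1967 °C.
Change = 8.1967 − 3.7879 = 4.41 °C.

4.41 °C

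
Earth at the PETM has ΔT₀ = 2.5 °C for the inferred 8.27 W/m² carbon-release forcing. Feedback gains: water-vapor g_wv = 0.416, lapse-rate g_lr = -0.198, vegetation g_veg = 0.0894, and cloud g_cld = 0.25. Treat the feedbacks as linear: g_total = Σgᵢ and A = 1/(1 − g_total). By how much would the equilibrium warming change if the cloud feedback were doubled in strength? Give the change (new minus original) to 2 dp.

Original: g = 0.5574, ΔT = 2.5/(1−0.5574) = 5.6484 °C.
With doubled cloud: g' = 0.8074, ΔT' = 2.5/(1−0.8074) = 12.9803 °C.
Change = 12.9803 − 5.6484 = 7.33 °C.

7.33 °C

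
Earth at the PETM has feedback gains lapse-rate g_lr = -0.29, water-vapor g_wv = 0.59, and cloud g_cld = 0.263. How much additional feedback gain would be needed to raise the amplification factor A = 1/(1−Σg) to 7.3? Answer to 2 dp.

0.30

Current total gain = 0.563.
Target gain for A = 7.3: g* = 1 − 1/7.3 = 0.863.
Additional gain needed = 0.863 − 0.563 = 0.30.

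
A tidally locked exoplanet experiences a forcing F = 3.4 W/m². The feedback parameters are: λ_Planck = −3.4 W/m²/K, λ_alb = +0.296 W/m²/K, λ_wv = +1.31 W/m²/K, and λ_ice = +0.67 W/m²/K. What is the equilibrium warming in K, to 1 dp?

3.0 K

Net feedback parameter λ = (−3.4) + (+0.296) + (+1.31) + (+0.67) = -1.124 W/m²/K.
ΔT = −F/λ = −3.4/(-1.124) = 3.0 K.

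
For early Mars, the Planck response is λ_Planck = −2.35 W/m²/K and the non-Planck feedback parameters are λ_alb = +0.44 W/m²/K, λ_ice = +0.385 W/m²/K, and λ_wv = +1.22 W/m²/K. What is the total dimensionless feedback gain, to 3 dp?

0.870

Convert to gains: g_alb = 0.44/2.35 = 0.1872; g_ice = 0.385/2.35 = 0.1638; g_wv = 1.22/2.35 = 0.5191.
Total gain g = 0.8701.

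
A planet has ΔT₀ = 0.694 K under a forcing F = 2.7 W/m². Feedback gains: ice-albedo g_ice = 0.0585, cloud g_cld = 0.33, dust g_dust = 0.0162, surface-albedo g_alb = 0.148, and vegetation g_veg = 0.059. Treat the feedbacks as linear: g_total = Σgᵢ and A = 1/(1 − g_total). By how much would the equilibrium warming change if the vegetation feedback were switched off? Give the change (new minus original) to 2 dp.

Original: g = 0.6117, ΔT = 0.694/(1−0.6117) = 1.7873 K.
Without vegetation: g' = 0.5527, ΔT' = 0.694/(1−0.5527) = 1.5515 K.
Change = 1.5515 − 1.7873 = -0.24 K.

-0.24 K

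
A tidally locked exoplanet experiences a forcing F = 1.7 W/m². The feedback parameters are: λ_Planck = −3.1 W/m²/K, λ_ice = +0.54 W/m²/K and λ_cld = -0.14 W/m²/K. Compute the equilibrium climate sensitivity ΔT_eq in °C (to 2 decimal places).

Net feedback parameter λ = (−3.1) + (+0.54) + (-0.14) = -2.7 W/m²/K.
ΔT = −F/λ = −1.7/(-2.7) = 0.63 °C.

0.63 °C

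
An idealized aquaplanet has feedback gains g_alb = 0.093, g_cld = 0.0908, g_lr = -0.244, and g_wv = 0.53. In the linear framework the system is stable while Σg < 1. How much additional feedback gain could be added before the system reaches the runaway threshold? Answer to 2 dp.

0.53

Current total gain = 0.093 + 0.0908 − 0.244 + 0.53 = 0.4698.
Margin to runaway = 1 − 0.4698 = 0.53.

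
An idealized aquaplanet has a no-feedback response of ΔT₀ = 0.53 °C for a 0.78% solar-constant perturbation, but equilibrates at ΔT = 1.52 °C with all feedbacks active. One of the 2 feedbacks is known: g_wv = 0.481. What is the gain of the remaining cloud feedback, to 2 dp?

0.17

Amplification A = ΔT/ΔT₀ = 1.52/0.53 = 2.868.
Total gain g = 1 − 1/A = 1 − 1/2.868 = 0.6513.
The known gain is 0.481.
g_cld = 0.6513 − 0.481 = 0.17.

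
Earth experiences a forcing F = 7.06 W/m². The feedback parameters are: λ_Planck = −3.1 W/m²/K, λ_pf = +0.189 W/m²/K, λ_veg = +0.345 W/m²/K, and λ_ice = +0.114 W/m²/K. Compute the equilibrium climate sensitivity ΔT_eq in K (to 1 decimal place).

2.9 K

Net feedback parameter λ = (−3.1) + (+0.189) + (+0.345) + (+0.114) = -2.452 W/m²/K.
ΔT = −F/λ = −7.06/(-2.452) = 2.9 K.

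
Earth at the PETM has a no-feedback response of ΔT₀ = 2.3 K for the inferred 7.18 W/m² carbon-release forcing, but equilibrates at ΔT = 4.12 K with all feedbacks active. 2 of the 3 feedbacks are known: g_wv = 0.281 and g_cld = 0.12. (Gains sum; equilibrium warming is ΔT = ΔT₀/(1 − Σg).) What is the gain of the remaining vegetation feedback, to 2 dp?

0.04

Amplification A = ΔT/ΔT₀ = 4.12/2.3 = 1.791.
Total gain g = 1 − 1/A = 1 − 1/1.791 = 0.4417.
Known gains sum to 0.281 + 0.12 = 0.401.
g_veg = 0.4417 − 0.401 = 0.04.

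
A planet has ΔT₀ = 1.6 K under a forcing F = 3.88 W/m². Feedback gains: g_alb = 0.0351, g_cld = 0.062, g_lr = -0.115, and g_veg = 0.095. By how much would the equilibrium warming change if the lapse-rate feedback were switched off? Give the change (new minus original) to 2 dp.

0.25 K

Original: g = 0.0771, ΔT = 1.6/(1−0.0771) = 1.7337 K.
Without lapse-rate: g' = 0.1921, ΔT' = 1.6/(1−0.1921) = 1.9804 K.
Change = 1.9804 − 1.7337 = 0.25 K.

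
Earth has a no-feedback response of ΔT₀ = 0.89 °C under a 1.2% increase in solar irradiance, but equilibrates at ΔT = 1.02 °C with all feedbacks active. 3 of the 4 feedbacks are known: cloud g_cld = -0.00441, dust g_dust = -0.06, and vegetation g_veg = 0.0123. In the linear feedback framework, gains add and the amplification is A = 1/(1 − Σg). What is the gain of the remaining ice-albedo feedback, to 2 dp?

0.18

Amplification A = ΔT/ΔT₀ = 1.02/0.89 = 1.146.
Total gain g = 1 − 1/A = 1 − 1/1.146 = 0.1274.
Known gains sum to -0.00441 − 0.06 + 0.0123 = -0.05211.
g_ice = 0.1274 + 0.05211 = 0.18.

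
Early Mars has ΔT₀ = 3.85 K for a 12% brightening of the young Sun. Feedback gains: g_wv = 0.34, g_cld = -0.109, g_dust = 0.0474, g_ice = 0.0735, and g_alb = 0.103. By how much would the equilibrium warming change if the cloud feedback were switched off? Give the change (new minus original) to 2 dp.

1.77 K

Original: g = 0.4549, ΔT = 3.85/(1−0.4549) = 7.0629 K.
Without cloud: g' = 0.5639, ΔT' = 3.85/(1−0.5639) = 8.8283 K.
Change = 8.8283 − 7.0629 = 1.77 K.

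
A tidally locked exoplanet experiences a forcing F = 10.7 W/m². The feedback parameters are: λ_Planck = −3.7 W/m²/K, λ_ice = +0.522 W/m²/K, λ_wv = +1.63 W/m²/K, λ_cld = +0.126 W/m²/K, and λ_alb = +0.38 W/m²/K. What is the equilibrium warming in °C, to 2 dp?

Net feedback parameter λ = (−3.7) + (+0.522) + (+1.63) + (+0.126) + (+0.38) = -1.042 W/m²/K.
ΔT = −F/λ = −10.7/(-1.042) = 10.27 °C.

10.27 °C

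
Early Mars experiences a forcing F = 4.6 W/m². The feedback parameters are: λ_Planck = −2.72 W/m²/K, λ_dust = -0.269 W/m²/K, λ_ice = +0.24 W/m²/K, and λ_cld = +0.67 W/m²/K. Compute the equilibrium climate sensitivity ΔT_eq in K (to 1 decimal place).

Net feedback parameter λ = (−2.72) + (-0.269) + (+0.24) + (+0.67) = -2.079 W/m²/K.
ΔT = −F/λ = −4.6/(-2.079) = 2.2 K.

2.2 K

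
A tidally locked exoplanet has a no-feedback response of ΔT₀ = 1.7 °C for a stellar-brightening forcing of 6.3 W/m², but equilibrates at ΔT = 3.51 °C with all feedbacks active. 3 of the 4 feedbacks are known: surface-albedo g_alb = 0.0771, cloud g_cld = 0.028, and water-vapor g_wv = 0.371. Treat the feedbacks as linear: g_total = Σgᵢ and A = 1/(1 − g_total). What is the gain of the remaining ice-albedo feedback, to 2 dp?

Amplification A = ΔT/ΔT₀ = 3.51/1.7 = 2.065.
Total gain g = 1 − 1/A = 1 − 1/2.065 = 0.5157.
Known gains sum to 0.0771 + 0.028 + 0.371 = 0.4761.
g_ice = 0.5157 − 0.4761 = 0.04.

0.04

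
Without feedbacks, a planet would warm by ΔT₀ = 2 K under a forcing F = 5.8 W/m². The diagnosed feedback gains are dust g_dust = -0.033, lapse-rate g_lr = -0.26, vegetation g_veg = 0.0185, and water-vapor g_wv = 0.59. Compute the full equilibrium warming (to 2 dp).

Total gain g = -0.033 − 0.26 + 0.0185 + 0.59 = 0.3155.
Amplification A = 1/(1 − 0.3155) = 1.461.
ΔT = 2 × 1.461 = 2.92 K.

2.92 K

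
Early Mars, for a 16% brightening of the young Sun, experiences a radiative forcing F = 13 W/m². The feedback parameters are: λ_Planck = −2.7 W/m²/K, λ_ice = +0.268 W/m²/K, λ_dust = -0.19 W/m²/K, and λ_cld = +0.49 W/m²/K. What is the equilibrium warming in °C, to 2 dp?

6.10 °C

Net feedback parameter λ = (−2.7) + (+0.268) + (-0.19) + (+0.49) = -2.132 W/m²/K.
ΔT = −F/λ = −13/(-2.132) = 6.10 °C.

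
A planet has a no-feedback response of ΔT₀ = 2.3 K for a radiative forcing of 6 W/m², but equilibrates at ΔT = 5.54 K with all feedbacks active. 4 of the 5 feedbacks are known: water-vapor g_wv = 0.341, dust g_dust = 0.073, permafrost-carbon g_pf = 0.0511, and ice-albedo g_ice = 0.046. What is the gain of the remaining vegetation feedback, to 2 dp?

0.07

Amplification A = ΔT/ΔT₀ = 5.54/2.3 = 2.409.
Total gain g = 1 − 1/A = 1 − 1/2.409 = 0.5849.
Known gains sum to 0.341 + 0.073 + 0.0511 + 0.046 = 0.5111.
g_veg = 0.5849 − 0.5111 = 0.07.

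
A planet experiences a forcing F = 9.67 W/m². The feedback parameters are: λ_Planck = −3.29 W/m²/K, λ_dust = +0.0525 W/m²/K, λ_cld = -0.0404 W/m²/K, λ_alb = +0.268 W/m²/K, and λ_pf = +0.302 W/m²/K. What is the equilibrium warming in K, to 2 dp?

Net feedback parameter λ = (−3.29) + (+0.0525) + (-0.0404) + (+0.268) + (+0.302) = -2.7079 W/m²/K.
ΔT = −F/λ = −9.67/(-2.7079) = 3.57 K.

3.57 K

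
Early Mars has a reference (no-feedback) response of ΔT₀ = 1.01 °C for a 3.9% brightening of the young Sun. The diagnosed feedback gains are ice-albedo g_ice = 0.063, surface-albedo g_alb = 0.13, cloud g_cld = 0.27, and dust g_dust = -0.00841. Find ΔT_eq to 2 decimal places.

1.85 °C

Total gain g = 0.063 + 0.13 + 0.27 − 0.00841 = 0.45459.
Amplification A = 1/(1 − 0.45459) = 1.833.
ΔT = 1.01 × 1.833 = 1.85 °C.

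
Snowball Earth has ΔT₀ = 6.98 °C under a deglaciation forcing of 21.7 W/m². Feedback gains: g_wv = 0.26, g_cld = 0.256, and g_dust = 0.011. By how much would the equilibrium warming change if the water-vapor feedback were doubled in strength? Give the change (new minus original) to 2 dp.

18.01 °C

Original: g = 0.527, ΔT = 6.98/(1−0.527) = 14.7569 °C.
With doubled water-vapor: g' = 0.787, ΔT' = 6.98/(1−0.787) = 32.7700 °C.
Change = 32.7700 − 14.7569 = 18.01 °C.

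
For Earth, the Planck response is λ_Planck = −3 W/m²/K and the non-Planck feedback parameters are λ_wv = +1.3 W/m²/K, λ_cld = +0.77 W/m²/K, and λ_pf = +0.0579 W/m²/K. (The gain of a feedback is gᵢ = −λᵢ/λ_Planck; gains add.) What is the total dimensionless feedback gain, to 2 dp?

Convert to gains: g_wv = 1.3/3 = 0.4333; g_cld = 0.77/3 = 0.2567; g_pf = 0.0579/3 = 0.0193.
Total gain g = 0.7093.

0.71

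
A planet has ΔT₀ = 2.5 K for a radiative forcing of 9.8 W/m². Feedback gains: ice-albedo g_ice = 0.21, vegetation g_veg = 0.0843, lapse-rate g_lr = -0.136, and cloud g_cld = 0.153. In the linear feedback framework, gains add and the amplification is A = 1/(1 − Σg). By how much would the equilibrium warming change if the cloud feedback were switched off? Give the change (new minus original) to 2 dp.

-0.66 K

Original: g = 0.3113, ΔT = 2.5/(1−0.3113) = 3.6300 K.
Without cloud: g' = 0.1583, ΔT' = 2.5/(1−0.1583) = 2.9702 K.
Change = 2.9702 − 3.6300 = -0.66 K.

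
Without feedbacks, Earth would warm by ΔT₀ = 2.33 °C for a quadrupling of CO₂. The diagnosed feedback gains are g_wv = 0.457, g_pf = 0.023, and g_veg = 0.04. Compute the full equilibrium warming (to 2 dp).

4.85 °C

Total gain g = 0.457 + 0.023 + 0.04 = 0.52.
Amplification A = 1/(1 − 0.52) = 2.083.
ΔT = 2.33 × 2.083 = 4.85 °C.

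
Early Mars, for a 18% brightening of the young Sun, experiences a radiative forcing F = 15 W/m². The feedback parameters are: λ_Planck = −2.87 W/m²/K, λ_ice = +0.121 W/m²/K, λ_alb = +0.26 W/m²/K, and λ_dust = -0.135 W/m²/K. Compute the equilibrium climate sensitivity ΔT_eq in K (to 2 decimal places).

5.72 K

Net feedback parameter λ = (−2.87) + (+0.121) + (+0.26) + (-0.135) = -2.624 W/m²/K.
ΔT = −F/λ = −15/(-2.624) = 5.72 K.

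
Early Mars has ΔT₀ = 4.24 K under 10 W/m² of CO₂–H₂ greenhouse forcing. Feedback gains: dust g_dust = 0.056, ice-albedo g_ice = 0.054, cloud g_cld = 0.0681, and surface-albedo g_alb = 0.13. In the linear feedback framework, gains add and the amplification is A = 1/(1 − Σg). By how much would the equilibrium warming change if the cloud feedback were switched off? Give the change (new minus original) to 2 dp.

-0.55 K

Original: g = 0.3081, ΔT = 4.24/(1−0.3081) = 6.1281 K.
Without cloud: g' = 0.24, ΔT' = 4.24/(1−0.24) = 5.5789 K.
Change = 5.5789 − 6.1281 = -0.55 K.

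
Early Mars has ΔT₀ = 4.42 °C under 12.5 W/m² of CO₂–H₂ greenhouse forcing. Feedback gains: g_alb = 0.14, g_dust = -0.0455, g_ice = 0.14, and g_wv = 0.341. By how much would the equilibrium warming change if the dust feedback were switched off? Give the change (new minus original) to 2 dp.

Original: g = 0.5755, ΔT = 4.42/(1−0.5755) = 10.4122 °C.
Without dust: g' = 0.621, ΔT' = 4.42/(1−0.621) = 11.6623 °C.
Change = 11.6623 − 10.4122 = 1.25 °C.

1.25 °C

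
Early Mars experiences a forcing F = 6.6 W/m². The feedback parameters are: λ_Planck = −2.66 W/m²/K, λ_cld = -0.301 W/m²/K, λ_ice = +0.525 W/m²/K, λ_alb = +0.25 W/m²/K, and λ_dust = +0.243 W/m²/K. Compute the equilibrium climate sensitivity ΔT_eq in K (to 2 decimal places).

3.40 K

Net feedback parameter λ = (−2.66) + (-0.301) + (+0.525) + (+0.25) + (+0.243) = -1.943 W/m²/K.
ΔT = −F/λ = −6.6/(-1.943) = 3.40 K.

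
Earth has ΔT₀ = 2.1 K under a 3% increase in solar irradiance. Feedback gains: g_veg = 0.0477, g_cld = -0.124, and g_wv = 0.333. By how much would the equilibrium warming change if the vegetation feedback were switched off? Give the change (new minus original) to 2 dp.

-0.17 K

Original: g = 0.2567, ΔT = 2.1/(1−0.2567) = 2.8252 K.
Without vegetation: g' = 0.209, ΔT' = 2.1/(1−0.209) = 2.6549 K.
Change = 2.6549 − 2.8252 = -0.17 K.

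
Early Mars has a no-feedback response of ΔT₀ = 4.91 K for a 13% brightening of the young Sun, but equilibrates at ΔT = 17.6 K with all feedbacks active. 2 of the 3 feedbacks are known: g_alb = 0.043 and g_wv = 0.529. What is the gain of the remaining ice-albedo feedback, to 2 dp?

0.15

Amplification A = ΔT/ΔT₀ = 17.6/4.91 = 3.585.
Total gain g = 1 − 1/A = 1 − 1/3.585 = 0.7211.
Known gains sum to 0.043 + 0.529 = 0.572.
g_ice = 0.7211 − 0.572 = 0.15.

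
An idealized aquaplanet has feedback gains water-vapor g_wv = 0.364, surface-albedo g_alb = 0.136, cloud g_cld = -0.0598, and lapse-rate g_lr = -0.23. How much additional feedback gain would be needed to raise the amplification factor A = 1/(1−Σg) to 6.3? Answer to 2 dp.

0.63

Current total gain = 0.2102.
Target gain for A = 6.3: g* = 1 − 1/6.3 = 0.8413.
Additional gain needed = 0.8413 − 0.2102 = 0.63.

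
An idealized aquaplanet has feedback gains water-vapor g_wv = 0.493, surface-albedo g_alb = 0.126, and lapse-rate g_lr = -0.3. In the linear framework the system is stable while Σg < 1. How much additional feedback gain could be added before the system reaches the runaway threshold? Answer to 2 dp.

0.68

Current total gain = 0.493 + 0.126 − 0.3 = 0.319.
Margin to runaway = 1 − 0.319 = 0.68.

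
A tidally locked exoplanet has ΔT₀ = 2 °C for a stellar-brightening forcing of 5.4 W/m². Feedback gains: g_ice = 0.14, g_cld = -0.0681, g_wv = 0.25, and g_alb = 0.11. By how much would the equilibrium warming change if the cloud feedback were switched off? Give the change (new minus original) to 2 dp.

Original: g = 0.4319, ΔT = 2/(1−0.4319) = 3.5205 °C.
Without cloud: g' = 0.5, ΔT' = 2/(1−0.5) = 4.0000 °C.
Change = 4.0000 − 3.5205 = 0.48 °C.

0.48 °C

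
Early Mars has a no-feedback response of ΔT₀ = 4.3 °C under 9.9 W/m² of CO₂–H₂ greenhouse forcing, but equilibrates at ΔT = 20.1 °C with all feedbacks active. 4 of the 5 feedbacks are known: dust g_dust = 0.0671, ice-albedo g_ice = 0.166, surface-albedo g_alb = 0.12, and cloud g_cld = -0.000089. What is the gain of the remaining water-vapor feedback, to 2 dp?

0.43

Amplification A = ΔT/ΔT₀ = 20.1/4.3 = 4.674.
Total gain g = 1 − 1/A = 1 − 1/4.674 = 0.7861.
Known gains sum to 0.0671 + 0.166 + 0.12 − 0.000089 = 0.353011.
g_wv = 0.7861 − 0.353011 = 0.43.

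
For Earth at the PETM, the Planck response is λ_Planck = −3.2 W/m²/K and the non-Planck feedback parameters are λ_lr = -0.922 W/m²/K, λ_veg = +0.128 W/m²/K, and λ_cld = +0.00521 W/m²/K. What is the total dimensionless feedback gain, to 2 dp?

-0.25

Convert to gains: g_lr = -0.922/3.2 = -0.2881; g_veg = 0.128/3.2 = 0.04; g_cld = 0.00521/3.2 = 0.001628.
Total gain g = -0.246472.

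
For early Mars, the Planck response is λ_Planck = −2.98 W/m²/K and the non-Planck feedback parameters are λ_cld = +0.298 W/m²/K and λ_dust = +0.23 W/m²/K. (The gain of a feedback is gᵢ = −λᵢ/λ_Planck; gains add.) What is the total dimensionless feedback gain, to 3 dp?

Convert to gains: g_cld = 0.298/2.98 = 0.1; g_dust = 0.23/2.98 = 0.07718.
Total gain g = 0.17718.

0.177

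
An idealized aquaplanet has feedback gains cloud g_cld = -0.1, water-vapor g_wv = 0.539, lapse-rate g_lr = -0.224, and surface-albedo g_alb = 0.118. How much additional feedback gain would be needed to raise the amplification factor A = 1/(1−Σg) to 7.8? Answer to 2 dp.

Current total gain = 0.333.
Target gain for A = 7.8: g* = 1 − 1/7.8 = 0.8718.
Additional gain needed = 0.8718 − 0.333 = 0.54.

0.54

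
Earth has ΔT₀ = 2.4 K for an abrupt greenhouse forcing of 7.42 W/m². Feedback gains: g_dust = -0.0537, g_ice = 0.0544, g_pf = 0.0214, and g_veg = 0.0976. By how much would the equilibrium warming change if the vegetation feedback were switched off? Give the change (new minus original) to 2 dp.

Original: g = 0.1197, ΔT = 2.4/(1−0.1197) = 2.7263 K.
Without vegetation: g' = 0.0221, ΔT' = 2.4/(1−0.0221) = 2.4542 K.
Change = 2.4542 − 2.7263 = -0.27 K.

-0.27 K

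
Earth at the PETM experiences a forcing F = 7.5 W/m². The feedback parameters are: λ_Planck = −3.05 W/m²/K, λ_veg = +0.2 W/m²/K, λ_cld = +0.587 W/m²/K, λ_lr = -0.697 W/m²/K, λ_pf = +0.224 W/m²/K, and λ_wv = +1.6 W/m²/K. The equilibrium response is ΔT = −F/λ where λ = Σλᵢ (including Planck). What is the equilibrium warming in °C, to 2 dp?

Net feedback parameter λ = (−3.05) + (+0.2) + (+0.587) + (-0.697) + (+0.224) + (+1.6) = -1.136 W/m²/K.
ΔT = −F/λ = −7.5/(-1.136) = 6.60 °C.

6.60 °C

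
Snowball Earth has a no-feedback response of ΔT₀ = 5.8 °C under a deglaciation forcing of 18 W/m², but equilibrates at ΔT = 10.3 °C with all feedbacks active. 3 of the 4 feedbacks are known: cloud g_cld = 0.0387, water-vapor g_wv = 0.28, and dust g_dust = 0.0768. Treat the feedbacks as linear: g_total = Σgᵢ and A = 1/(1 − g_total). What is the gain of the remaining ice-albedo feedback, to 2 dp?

0.04

Amplification A = ΔT/ΔT₀ = 10.3/5.8 = 1.776.
Total gain g = 1 − 1/A = 1 − 1/1.776 = 0.4369.
Known gains sum to 0.0387 + 0.28 + 0.0768 = 0.3955.
g_ice = 0.4369 − 0.3955 = 0.04.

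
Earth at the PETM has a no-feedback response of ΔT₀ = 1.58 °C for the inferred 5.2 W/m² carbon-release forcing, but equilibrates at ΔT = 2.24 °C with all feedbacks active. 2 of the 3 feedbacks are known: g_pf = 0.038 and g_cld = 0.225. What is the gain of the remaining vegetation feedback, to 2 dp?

0.03

Amplification A = ΔT/ΔT₀ = 2.24/1.58 = 1.418.
Total gain g = 1 − 1/A = 1 − 1/1.418 = 0.2948.
Known gains sum to 0.038 + 0.225 = 0.263.
g_veg = 0.2948 − 0.263 = 0.03.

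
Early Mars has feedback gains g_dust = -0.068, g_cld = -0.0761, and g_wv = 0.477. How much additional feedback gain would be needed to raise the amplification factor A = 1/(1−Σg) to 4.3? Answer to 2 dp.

Current total gain = 0.3329.
Target gain for A = 4.3: g* = 1 − 1/4.3 = 0.7674.
Additional gain needed = 0.7674 − 0.3329 = 0.43.

0.43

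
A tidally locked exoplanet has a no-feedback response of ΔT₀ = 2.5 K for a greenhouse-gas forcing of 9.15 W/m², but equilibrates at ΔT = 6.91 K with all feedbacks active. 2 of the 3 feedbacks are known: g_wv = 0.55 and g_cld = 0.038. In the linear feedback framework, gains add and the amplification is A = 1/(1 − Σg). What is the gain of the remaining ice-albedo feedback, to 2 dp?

0.05

Amplification A = ΔT/ΔT₀ = 6.91/2.5 = 2.764.
Total gain g = 1 − 1/A = 1 − 1/2.764 = 0.6382.
Known gains sum to 0.55 + 0.038 = 0.588.
g_ice = 0.6382 − 0.588 = 0.05.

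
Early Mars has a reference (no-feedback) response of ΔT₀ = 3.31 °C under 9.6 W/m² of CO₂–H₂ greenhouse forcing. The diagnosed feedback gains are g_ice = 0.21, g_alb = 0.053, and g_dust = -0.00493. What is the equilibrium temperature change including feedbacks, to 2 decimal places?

4.46 °C

Total gain g = 0.21 + 0.053 − 0.00493 = 0.25807.
Amplification A = 1/(1 − 0.25807) = 1.348.
ΔT = 3.31 × 1.348 = 4.46 °C.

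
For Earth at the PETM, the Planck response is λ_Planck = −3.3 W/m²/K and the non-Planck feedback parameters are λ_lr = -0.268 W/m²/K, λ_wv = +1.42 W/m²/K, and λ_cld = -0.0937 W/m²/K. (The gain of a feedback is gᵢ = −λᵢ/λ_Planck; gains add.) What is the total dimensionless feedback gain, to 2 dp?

0.32

Convert to gains: g_lr = -0.268/3.3 = -0.08121; g_wv = 1.42/3.3 = 0.4303; g_cld = -0.0937/3.3 = -0.02839.
Total gain g = 0.3207.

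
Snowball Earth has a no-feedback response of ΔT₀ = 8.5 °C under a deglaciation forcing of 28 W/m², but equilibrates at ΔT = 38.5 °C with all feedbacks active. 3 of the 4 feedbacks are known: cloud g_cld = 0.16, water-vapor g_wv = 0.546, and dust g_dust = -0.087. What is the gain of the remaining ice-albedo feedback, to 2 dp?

0.16

Amplification A = ΔT/ΔT₀ = 38.5/8.5 = 4.529.
Total gain g = 1 − 1/A = 1 − 1/4.529 = 0.7792.
Known gains sum to 0.16 + 0.546 − 0.087 = 0.619.
g_ice = 0.7792 − 0.619 = 0.16.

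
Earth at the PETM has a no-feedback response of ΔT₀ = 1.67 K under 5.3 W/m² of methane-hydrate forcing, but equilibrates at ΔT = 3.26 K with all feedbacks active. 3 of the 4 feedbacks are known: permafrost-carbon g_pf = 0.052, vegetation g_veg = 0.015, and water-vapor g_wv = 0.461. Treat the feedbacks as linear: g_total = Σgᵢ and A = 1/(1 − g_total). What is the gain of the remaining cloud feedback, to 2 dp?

Amplification A = ΔT/ΔT₀ = 3.26/1.67 = 1.952.
Total gain g = 1 − 1/A = 1 − 1/1.952 = 0.4877.
Known gains sum to 0.052 + 0.015 + 0.461 = 0.528.
g_cld = 0.4877 − 0.528 = -0.04.

-0.04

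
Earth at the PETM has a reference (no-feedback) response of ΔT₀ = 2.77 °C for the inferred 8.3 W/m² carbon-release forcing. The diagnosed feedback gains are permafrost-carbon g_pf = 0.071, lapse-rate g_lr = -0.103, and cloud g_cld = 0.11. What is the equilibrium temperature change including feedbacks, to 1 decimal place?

3.0 °C

Total gain g = 0.071 − 0.103 + 0.11 = 0.078.
Amplification A = 1/(1 − 0.078) = 1.085.
ΔT = 2.77 × 1.085 = 3.0 °C.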